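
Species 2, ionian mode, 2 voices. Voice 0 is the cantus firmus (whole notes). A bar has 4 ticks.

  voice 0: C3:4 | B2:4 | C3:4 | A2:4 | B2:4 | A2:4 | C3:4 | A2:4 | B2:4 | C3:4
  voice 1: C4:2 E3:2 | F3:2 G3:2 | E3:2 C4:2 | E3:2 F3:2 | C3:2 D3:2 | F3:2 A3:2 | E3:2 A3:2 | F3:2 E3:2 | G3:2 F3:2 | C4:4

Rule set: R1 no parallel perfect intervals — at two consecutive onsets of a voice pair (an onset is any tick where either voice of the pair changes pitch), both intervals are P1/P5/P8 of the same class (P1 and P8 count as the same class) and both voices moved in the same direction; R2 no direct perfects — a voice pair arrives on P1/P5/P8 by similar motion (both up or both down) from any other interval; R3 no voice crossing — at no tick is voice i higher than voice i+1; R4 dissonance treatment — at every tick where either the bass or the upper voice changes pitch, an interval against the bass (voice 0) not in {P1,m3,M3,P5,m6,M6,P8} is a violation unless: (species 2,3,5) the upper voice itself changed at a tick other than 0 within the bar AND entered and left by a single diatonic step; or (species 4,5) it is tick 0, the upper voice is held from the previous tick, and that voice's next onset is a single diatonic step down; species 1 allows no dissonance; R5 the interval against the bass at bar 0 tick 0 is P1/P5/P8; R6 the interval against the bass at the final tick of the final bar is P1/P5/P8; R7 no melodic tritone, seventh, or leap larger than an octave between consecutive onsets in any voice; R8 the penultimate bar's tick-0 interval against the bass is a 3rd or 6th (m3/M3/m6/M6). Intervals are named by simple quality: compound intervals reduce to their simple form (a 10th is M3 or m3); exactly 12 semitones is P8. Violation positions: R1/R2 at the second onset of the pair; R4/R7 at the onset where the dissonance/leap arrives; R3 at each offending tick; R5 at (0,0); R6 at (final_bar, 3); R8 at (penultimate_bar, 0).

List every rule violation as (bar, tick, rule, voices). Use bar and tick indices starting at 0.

bar 0: v0=C3 v1=C4 downbeat P8
bar 1: v0=B2 v1=F3 downbeat TT
bar 2: v0=C3 v1=E3 downbeat M3
bar 3: v0=A2 v1=E3 downbeat P5
bar 4: v0=B2 v1=C3 downbeat m2
bar 5: v0=A2 v1=F3 downbeat m6
bar 6: v0=C3 v1=E3 downbeat M3
bar 7: v0=A2 v1=F3 downbeat m6
bar 8: v0=B2 v1=G3 downbeat m6
bar 9: v0=C3 v1=C4 downbeat P8
  -> R4 @ bar 1 tick 0 v(0, 1): B2/F3 TT untreated
  -> R2 @ bar 3 tick 0 v(0, 1): C3/C4 P8 -> A2/E3 P5 similar
  -> R4 @ bar 4 tick 0 v(0, 1): B2/C3 m2 untreated
  -> R4 @ bar 8 tick 2 v(0, 1): B2/F3 TT untreated
  -> R2 @ bar 9 tick 0 v(0, 1): B2/F3 TT -> C3/C4 P8 similar

(1, 0, R4, (0, 1))
(3, 0, R2, (0, 1))
(4, 0, R4, (0, 1))
(8, 2, R4, (0, 1))
(9, 0, R2, (0, 1))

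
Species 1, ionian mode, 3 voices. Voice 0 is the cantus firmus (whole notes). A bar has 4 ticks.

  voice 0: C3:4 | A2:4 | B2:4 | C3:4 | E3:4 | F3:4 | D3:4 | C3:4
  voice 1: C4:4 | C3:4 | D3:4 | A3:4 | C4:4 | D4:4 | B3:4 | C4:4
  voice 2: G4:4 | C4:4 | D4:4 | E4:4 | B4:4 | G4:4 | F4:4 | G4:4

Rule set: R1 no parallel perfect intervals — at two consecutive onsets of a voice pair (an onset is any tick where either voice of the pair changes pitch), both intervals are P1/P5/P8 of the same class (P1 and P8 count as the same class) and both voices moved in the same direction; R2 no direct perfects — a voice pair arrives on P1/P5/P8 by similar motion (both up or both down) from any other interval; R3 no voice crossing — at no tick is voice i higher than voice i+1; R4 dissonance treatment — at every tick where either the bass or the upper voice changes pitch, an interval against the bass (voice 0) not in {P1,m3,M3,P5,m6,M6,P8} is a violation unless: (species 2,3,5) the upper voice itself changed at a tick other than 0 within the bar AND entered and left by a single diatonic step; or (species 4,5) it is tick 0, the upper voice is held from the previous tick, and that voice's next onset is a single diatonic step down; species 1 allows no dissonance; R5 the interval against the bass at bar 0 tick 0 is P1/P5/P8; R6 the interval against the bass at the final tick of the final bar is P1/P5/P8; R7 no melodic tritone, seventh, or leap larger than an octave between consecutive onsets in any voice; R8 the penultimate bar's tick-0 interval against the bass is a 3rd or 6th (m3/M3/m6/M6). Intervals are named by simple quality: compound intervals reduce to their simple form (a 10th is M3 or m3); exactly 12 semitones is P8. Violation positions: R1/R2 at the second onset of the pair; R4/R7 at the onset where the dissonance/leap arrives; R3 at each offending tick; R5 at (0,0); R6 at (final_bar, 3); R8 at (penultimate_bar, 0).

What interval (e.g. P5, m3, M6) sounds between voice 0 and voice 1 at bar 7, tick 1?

P8

voice 0=C3 voice 1=C4 -> P8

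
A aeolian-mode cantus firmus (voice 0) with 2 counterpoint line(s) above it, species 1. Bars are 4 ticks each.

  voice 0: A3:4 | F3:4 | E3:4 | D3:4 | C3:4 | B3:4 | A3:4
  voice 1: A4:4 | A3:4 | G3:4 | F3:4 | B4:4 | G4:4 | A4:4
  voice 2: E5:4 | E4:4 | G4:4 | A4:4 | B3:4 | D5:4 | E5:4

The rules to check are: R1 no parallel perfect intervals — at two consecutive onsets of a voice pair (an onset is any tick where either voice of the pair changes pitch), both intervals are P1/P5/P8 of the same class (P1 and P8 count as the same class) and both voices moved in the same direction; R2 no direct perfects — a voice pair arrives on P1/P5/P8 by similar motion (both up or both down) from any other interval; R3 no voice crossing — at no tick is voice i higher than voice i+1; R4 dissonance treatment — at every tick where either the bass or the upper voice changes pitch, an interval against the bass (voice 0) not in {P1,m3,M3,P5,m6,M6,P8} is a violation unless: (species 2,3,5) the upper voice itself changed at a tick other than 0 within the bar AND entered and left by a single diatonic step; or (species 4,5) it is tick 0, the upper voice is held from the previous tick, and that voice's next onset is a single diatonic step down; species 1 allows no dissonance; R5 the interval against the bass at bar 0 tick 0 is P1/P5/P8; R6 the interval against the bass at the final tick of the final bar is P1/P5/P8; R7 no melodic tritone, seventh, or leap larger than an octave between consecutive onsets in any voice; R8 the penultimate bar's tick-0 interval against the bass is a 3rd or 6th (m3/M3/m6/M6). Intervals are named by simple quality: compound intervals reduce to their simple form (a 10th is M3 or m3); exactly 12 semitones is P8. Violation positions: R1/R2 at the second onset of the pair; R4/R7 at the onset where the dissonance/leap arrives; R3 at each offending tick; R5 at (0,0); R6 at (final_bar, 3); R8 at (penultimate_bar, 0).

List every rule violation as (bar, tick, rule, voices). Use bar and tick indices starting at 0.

bar 0: v0=A3 v1=A4 v2=E5 downbeat P5
bar 1: v0=F3 v1=A3 v2=E4 downbeat M7
bar 2: v0=E3 v1=G3 v2=G4 downbeat m3
bar 3: v0=D3 v1=F3 v2=A4 downbeat P5
bar 4: v0=C3 v1=B4 v2=B3 downbeat M7
bar 5: v0=B3 v1=G4 v2=D5 downbeat m3
bar 6: v0=A3 v1=A4 v2=E5 downbeat P5
  -> R1 @ bar 1 tick 0 v(1, 2): A4/E5 P5 -> A3/E4 P5 similar
  -> R4 @ bar 1 tick 0 v(0, 2): F3/E4 M7 untreated
  -> R3 @ bar 4 tick 0 v(1, 2): B4 above B3
  -> R4 @ bar 4 tick 0 v(0, 1): C3/B4 M7 untreated
  -> R4 @ bar 4 tick 0 v(0, 2): C3/B3 M7 untreated
  -> R7 @ bar 4 tick 0 v(1,): F3->B4 leap 18st
  -> R7 @ bar 4 tick 0 v(2,): A4->B3 leap 10st
  -> R3 @ bar 4 tick 1 v(1, 2): B4 above B3
  -> R3 @ bar 4 tick 2 v(1, 2): B4 above B3
  -> R3 @ bar 4 tick 3 v(1, 2): B4 above B3
  -> R7 @ bar 5 tick 0 v(0,): C3->B3 leap 11st
  -> R7 @ bar 5 tick 0 v(2,): B3->D5 leap 15st
  -> R1 @ bar 6 tick 0 v(1, 2): G4/D5 P5 -> A4/E5 P5 similar

(1, 0, R1, (1, 2))
(1, 0, R4, (0, 2))
(4, 0, R3, (1, 2))
(4, 0, R4, (0, 1))
(4, 0, R4, (0, 2))
(4, 0, R7, (1,))
(4, 0, R7, (2,))
(4, 1, R3, (1, 2))
(4, 2, R3, (1, 2))
(4, 3, R3, (1, 2))
(5, 0, R7, (0,))
(5, 0, R7, (2,))
(6, 0, R1, (1, 2))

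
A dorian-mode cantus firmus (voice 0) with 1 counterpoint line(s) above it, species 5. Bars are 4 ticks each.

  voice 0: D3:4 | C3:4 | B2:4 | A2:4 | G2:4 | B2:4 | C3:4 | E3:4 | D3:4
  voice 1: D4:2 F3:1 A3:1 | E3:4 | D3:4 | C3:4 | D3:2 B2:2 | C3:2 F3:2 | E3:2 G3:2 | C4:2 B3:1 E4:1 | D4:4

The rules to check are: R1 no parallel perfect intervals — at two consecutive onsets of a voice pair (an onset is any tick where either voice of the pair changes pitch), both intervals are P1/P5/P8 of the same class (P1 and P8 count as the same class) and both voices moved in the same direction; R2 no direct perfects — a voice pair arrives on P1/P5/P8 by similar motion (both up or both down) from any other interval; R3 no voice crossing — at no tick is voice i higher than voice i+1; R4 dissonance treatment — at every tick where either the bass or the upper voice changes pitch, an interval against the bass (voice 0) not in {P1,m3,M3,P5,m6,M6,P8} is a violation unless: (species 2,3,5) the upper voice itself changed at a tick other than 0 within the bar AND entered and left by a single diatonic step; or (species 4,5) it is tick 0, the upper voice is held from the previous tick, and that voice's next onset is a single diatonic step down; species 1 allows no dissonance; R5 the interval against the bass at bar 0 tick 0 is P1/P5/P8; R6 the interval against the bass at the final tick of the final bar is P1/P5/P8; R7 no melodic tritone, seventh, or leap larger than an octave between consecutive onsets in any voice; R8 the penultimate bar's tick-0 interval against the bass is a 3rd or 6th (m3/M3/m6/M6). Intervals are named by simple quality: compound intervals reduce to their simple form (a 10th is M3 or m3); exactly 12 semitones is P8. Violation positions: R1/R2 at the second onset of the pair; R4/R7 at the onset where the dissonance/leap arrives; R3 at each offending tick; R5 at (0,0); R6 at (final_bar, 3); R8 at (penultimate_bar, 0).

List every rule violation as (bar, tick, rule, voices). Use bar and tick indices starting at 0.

bar 0: v0=D3 v1=D4 downbeat P8
bar 1: v0=C3 v1=E3 downbeat M3
bar 2: v0=B2 v1=D3 downbeat m3
bar 3: v0=A2 v1=C3 downbeat m3
bar 4: v0=G2 v1=D3 downbeat P5
bar 5: v0=B2 v1=C3 downbeat m2
bar 6: v0=C3 v1=E3 downbeat M3
bar 7: v0=E3 v1=C4 downbeat m6
bar 8: v0=D3 v1=D4 downbeat P8
  -> R4 @ bar 5 tick 0 v(0, 1): B2/C3 m2 untreated
  -> R4 @ bar 5 tick 2 v(0, 1): B2/F3 TT untreated
  -> R1 @ bar 8 tick 0 v(0, 1): E3/E4 P8 -> D3/D4 P8 similar

(5, 0, R4, (0, 1))
(5, 2, R4, (0, 1))
(8, 0, R1, (0, 1))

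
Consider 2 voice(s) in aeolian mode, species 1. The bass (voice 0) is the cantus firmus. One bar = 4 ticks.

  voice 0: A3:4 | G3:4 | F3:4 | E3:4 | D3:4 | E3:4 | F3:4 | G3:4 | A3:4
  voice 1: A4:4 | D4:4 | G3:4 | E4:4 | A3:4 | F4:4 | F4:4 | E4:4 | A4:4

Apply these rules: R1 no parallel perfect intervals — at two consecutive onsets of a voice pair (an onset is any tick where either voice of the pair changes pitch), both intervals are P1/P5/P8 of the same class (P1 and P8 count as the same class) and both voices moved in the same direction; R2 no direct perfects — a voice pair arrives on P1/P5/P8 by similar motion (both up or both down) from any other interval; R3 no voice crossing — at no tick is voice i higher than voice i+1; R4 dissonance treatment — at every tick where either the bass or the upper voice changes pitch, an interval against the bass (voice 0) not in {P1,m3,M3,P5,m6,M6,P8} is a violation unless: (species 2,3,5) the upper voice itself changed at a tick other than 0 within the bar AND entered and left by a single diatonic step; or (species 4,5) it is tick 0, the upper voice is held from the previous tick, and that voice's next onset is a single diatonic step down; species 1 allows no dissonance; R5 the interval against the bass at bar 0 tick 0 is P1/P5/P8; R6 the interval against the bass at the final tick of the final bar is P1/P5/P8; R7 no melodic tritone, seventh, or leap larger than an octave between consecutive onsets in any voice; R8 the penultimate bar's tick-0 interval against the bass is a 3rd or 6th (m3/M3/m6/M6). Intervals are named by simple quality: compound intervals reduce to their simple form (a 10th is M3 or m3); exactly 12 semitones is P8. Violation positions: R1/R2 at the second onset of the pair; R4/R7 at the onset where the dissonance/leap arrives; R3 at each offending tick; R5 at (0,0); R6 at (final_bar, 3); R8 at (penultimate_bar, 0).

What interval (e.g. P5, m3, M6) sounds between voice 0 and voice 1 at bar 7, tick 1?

M6

voice 0=G3 voice 1=E4 -> M6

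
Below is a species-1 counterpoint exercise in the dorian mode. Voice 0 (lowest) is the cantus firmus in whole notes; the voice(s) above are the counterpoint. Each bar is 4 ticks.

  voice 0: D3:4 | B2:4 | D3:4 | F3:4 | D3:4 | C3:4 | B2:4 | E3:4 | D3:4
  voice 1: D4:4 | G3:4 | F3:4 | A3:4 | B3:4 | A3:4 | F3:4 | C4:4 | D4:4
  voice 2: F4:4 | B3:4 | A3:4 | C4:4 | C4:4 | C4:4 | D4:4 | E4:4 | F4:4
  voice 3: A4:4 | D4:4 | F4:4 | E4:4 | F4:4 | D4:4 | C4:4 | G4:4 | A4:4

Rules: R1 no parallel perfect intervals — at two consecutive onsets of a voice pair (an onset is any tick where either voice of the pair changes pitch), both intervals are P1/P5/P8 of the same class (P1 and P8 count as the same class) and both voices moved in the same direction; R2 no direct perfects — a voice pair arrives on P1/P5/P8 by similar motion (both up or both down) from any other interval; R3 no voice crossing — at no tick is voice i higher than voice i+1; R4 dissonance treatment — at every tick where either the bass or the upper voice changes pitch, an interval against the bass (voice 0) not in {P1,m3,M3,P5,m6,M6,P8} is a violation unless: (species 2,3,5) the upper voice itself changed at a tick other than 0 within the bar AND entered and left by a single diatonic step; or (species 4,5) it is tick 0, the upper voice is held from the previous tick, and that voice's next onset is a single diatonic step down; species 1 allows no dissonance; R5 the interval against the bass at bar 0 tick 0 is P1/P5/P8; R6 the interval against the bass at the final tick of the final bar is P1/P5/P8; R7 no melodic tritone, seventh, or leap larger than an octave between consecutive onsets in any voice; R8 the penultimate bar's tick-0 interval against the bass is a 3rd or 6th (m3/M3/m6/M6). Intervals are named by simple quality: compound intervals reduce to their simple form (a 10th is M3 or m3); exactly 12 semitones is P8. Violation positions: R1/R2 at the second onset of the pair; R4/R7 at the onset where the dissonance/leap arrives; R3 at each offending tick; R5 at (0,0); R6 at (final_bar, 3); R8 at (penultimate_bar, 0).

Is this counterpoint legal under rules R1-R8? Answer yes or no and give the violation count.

No (20 violations)

bar 0: v0=D3 v1=D4 v2=F4 v3=A4 (P5)
bar 1: v0=B2 v1=G3 v2=B3 v3=D4 (m3)
bar 2: v0=D3 v1=F3 v2=A3 v3=F4 (m3)
bar 3: v0=F3 v1=A3 v2=C4 v3=E4 (M7)
bar 4: v0=D3 v1=B3 v2=C4 v3=F4 (m3)
bar 5: v0=C3 v1=A3 v2=C4 v3=D4 (M2)
bar 6: v0=B2 v1=F3 v2=D4 v3=C4 (m2)
bar 7: v0=E3 v1=C4 v2=E4 v3=G4 (m3)
bar 8: v0=D3 v1=D4 v2=F4 v3=A4 (P5)
  R5 @ bar0.0: opens on m3
  R1 @ bar1.0: D4/A4 P5 -> G3/D4 P5 similar
  R2 @ bar1.0: D3/F4 m3 -> B2/B3 P8 similar
  R7 @ bar1.0: F4->B3 leap 6st
  R1 @ bar3.0: D3/A3 P5 -> F3/C4 P5 similar
  R4 @ bar3.0: F3/E4 M7 untreated
  R4 @ bar4.0: D3/C4 m7 untreated
  R4 @ bar5.0: C3/D4 M2 untreated
  R2 @ bar6.0: A3/D4 P4 -> F3/C4 P5 similar
  R3 @ bar6.0: D4 above C4
  R4 @ bar6.0: B2/F3 TT untreated
  R4 @ bar6.0: B2/C4 m2 untreated
  R3 @ bar6.1: D4 above C4
  R3 @ bar6.2: D4 above C4
  R3 @ bar6.3: D4 above C4
  R1 @ bar7.0: F3/C4 P5 -> C4/G4 P5 similar
  R2 @ bar7.0: B2/D4 m3 -> E3/E4 P8 similar
  R8 @ bar7.0: penult P8 not 3rd/6th
  R1 @ bar8.0: C4/G4 P5 -> D4/A4 P5 similar
  R6 @ bar8.3: closes on m3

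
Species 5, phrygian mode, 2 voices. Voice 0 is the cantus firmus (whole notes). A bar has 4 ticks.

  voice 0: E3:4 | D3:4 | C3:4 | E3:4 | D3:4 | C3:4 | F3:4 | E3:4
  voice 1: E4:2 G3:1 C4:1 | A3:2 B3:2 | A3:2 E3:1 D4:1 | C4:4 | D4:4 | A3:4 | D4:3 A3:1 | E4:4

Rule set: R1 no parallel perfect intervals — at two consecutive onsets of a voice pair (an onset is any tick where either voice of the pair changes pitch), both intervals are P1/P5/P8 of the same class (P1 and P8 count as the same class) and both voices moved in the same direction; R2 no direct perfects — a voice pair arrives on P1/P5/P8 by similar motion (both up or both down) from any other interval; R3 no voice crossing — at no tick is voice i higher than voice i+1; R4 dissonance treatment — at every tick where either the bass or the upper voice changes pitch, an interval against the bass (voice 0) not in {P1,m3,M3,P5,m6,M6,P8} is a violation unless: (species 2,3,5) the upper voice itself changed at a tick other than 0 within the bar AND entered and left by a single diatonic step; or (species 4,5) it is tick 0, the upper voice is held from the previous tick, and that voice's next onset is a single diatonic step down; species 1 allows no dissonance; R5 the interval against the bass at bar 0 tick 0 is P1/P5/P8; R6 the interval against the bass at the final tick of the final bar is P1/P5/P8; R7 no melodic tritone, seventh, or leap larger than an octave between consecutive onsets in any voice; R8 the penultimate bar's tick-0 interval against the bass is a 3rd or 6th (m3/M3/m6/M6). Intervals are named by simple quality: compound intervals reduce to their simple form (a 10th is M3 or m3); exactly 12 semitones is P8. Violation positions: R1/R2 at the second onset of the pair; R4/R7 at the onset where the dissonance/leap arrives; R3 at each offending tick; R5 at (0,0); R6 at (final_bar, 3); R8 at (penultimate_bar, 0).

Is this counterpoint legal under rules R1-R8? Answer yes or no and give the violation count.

bar 0: v0=E3 v1=E4 (P8)
bar 1: v0=D3 v1=A3 (P5)
bar 2: v0=C3 v1=A3 (M6)
bar 3: v0=E3 v1=C4 (m6)
bar 4: v0=D3 v1=D4 (P8)
bar 5: v0=C3 v1=A3 (M6)
bar 6: v0=F3 v1=D4 (M6)
bar 7: v0=E3 v1=E4 (P8)
  R2 @ bar1.0: E3/C4 m6 -> D3/A3 P5 similar
  R4 @ bar2.3: C3/D4 M2 untreated
  R7 @ bar2.3: E3->D4 leap 10st

No (3 violations)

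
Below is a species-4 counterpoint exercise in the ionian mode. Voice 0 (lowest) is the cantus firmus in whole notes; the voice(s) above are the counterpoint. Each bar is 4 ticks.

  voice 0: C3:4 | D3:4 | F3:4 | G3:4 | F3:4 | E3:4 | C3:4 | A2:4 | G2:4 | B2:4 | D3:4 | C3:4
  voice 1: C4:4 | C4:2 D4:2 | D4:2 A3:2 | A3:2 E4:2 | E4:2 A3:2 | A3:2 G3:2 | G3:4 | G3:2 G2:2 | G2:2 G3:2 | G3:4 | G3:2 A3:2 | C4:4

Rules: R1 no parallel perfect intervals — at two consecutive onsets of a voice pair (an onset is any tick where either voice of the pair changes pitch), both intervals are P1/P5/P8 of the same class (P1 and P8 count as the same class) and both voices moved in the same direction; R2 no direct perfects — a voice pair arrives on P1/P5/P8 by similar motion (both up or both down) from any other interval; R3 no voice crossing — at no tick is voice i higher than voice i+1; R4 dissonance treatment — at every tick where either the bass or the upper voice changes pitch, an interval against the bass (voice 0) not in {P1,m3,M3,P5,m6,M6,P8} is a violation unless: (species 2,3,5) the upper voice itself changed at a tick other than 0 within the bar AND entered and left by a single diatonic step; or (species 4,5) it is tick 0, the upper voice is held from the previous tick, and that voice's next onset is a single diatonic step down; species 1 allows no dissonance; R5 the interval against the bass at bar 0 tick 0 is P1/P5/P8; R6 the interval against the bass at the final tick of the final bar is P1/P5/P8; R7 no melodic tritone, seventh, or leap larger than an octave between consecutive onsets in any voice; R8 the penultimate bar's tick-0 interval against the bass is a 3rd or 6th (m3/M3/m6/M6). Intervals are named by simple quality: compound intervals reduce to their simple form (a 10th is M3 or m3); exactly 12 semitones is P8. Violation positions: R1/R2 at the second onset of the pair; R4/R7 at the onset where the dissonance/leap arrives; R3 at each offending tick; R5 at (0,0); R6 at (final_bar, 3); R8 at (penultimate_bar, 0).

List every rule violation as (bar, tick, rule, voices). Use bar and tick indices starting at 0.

(1, 0, R4, (0, 1))
(3, 0, R4, (0, 1))
(4, 0, R4, (0, 1))
(7, 0, R4, (0, 1))
(7, 2, R3, (0, 1))
(7, 2, R4, (0, 1))
(7, 3, R3, (0, 1))
(10, 0, R4, (0, 1))
(10, 0, R8, (0, 1))

bar 0: v0=C3 v1=C4 downbeat P8
bar 1: v0=D3 v1=C4 downbeat m7
bar 2: v0=F3 v1=D4 downbeat M6
bar 3: v0=G3 v1=A3 downbeat M2
bar 4: v0=F3 v1=E4 downbeat M7
bar 5: v0=E3 v1=A3 downbeat P4
bar 6: v0=C3 v1=G3 downbeat P5
bar 7: v0=A2 v1=G3 downbeat m7
bar 8: v0=G2 v1=G2 downbeat P1
bar 9: v0=B2 v1=G3 downbeat m6
bar 10: v0=D3 v1=G3 downbeat P4
bar 11: v0=C3 v1=C4 downbeat P8
  -> R4 @ bar 1 tick 0 v(0, 1): D3/C4 m7 untreated
  -> R4 @ bar 3 tick 0 v(0, 1): G3/A3 M2 untreated
  -> R4 @ bar 4 tick 0 v(0, 1): F3/E4 M7 untreated
  -> R4 @ bar 7 tick 0 v(0, 1): A2/G3 m7 untreated
  -> R3 @ bar 7 tick 2 v(0, 1): A2 above G2
  -> R4 @ bar 7 tick 2 v(0, 1): A2/G2 M2 untreated
  -> R3 @ bar 7 tick 3 v(0, 1): A2 above G2
  -> R4 @ bar 10 tick 0 v(0, 1): D3/G3 P4 untreated
  -> R8 @ bar 10 tick 0 v(0, 1): penult P4 not 3rd/6th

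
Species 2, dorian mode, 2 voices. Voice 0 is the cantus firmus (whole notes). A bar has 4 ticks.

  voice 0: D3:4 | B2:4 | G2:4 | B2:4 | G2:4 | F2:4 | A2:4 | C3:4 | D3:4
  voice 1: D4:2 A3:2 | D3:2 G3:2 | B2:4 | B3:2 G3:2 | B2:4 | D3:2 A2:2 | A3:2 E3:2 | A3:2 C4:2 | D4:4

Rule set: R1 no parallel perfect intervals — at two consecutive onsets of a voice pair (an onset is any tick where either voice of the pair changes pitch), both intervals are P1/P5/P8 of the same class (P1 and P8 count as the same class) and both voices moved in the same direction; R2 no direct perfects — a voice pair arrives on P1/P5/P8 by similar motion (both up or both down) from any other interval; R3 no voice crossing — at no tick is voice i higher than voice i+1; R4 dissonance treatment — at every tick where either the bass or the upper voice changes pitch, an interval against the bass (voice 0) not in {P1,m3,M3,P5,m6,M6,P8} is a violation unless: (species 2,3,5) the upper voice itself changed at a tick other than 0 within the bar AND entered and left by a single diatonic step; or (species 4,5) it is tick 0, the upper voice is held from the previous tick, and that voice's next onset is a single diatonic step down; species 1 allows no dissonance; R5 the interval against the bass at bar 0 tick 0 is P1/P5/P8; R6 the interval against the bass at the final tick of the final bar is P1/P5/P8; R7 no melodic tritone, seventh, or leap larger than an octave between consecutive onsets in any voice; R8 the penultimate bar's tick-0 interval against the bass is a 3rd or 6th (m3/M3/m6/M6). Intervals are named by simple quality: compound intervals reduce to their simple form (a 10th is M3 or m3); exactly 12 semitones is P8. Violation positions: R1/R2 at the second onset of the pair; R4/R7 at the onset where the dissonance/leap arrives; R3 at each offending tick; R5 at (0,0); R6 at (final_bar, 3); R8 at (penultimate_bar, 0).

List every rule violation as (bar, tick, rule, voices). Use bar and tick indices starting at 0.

bar 0: v0=D3 v1=D4 downbeat P8
bar 1: v0=B2 v1=D3 downbeat m3
bar 2: v0=G2 v1=B2 downbeat M3
bar 3: v0=B2 v1=B3 downbeat P8
bar 4: v0=G2 v1=B2 downbeat M3
bar 5: v0=F2 v1=D3 downbeat M6
bar 6: v0=A2 v1=A3 downbeat P8
bar 7: v0=C3 v1=A3 downbeat M6
bar 8: v0=D3 v1=D4 downbeat P8
  -> R2 @ bar 3 tick 0 v(0, 1): G2/B2 M3 -> B2/B3 P8 similar
  -> R2 @ bar 6 tick 0 v(0, 1): F2/A2 M3 -> A2/A3 P8 similar
  -> R1 @ bar 8 tick 0 v(0, 1): C3/C4 P8 -> D3/D4 P8 similar

(3, 0, R2, (0, 1))
(6, 0, R2, (0, 1))
(8, 0, R1, (0, 1))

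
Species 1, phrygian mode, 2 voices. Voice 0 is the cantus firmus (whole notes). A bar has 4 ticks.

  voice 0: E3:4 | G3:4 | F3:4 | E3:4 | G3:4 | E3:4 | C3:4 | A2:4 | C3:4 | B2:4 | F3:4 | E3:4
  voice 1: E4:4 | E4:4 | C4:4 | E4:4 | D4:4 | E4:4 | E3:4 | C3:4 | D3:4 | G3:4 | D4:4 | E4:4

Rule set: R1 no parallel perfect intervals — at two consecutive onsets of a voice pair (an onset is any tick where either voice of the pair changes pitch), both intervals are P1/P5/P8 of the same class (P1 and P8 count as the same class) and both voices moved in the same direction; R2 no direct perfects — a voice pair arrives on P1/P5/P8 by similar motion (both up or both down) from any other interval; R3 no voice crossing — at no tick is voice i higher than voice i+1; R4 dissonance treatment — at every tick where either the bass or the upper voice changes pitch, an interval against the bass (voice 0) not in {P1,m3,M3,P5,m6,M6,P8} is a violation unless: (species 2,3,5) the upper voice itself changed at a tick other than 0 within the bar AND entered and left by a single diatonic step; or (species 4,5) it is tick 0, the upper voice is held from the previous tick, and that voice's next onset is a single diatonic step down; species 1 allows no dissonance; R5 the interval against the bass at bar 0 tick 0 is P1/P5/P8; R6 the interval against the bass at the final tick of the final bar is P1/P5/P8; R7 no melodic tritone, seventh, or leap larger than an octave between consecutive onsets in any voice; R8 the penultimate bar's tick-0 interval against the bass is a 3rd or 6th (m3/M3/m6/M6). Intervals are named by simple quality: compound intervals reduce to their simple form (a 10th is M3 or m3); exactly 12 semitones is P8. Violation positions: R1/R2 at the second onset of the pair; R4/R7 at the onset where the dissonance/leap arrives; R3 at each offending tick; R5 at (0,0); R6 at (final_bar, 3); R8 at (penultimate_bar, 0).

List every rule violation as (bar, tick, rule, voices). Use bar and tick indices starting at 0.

(2, 0, R2, (0, 1))
(8, 0, R4, (0, 1))
(10, 0, R7, (0,))

bar 0: v0=E3 v1=E4 downbeat P8
bar 1: v0=G3 v1=E4 downbeat M6
bar 2: v0=F3 v1=C4 downbeat P5
bar 3: v0=E3 v1=E4 downbeat P8
bar 4: v0=G3 v1=D4 downbeat P5
bar 5: v0=E3 v1=E4 downbeat P8
bar 6: v0=C3 v1=E3 downbeat M3
bar 7: v0=A2 v1=C3 downbeat m3
bar 8: v0=C3 v1=D3 downbeat M2
bar 9: v0=B2 v1=G3 downbeat m6
bar 10: v0=F3 v1=D4 downbeat M6
bar 11: v0=E3 v1=E4 downbeat P8
  -> R2 @ bar 2 tick 0 v(0, 1): G3/E4 M6 -> F3/C4 P5 similar
  -> R4 @ bar 8 tick 0 v(0, 1): C3/D3 M2 untreated
  -> R7 @ bar 10 tick 0 v(0,): B2->F3 leap 6st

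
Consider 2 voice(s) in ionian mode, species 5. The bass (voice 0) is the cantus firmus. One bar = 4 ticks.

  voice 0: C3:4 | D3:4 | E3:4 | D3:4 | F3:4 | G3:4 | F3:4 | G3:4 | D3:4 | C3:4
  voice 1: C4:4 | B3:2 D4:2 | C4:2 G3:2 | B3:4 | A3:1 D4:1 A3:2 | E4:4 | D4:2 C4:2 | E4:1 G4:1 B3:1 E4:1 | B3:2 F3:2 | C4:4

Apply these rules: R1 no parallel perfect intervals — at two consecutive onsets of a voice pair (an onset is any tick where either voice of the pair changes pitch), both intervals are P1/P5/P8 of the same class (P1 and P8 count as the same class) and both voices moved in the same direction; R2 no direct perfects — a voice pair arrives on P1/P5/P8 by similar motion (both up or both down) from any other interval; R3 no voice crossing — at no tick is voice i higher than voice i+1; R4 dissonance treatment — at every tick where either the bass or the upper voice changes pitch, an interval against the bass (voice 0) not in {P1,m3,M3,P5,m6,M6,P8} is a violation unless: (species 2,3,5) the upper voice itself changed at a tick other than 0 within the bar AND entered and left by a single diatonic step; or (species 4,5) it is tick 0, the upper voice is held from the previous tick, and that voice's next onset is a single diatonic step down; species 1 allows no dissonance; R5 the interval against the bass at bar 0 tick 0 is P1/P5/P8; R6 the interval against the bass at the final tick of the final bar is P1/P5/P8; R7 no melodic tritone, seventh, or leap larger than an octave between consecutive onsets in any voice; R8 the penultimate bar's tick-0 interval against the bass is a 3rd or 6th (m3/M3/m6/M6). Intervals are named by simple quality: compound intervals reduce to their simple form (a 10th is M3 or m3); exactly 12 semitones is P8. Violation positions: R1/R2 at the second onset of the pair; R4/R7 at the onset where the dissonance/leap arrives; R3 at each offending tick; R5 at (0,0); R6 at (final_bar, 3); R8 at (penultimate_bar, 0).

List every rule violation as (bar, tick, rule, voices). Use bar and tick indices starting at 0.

bar 0: v0=C3 v1=C4 downbeat P8
bar 1: v0=D3 v1=B3 downbeat M6
bar 2: v0=E3 v1=C4 downbeat m6
bar 3: v0=D3 v1=B3 downbeat M6
bar 4: v0=F3 v1=A3 downbeat M3
bar 5: v0=G3 v1=E4 downbeat M6
bar 6: v0=F3 v1=D4 downbeat M6
bar 7: v0=G3 v1=E4 downbeat M6
bar 8: v0=D3 v1=B3 downbeat M6
bar 9: v0=C3 v1=C4 downbeat P8
  -> R7 @ bar 8 tick 2 v(1,): B3->F3 leap 6st

(8, 2, R7, (1,))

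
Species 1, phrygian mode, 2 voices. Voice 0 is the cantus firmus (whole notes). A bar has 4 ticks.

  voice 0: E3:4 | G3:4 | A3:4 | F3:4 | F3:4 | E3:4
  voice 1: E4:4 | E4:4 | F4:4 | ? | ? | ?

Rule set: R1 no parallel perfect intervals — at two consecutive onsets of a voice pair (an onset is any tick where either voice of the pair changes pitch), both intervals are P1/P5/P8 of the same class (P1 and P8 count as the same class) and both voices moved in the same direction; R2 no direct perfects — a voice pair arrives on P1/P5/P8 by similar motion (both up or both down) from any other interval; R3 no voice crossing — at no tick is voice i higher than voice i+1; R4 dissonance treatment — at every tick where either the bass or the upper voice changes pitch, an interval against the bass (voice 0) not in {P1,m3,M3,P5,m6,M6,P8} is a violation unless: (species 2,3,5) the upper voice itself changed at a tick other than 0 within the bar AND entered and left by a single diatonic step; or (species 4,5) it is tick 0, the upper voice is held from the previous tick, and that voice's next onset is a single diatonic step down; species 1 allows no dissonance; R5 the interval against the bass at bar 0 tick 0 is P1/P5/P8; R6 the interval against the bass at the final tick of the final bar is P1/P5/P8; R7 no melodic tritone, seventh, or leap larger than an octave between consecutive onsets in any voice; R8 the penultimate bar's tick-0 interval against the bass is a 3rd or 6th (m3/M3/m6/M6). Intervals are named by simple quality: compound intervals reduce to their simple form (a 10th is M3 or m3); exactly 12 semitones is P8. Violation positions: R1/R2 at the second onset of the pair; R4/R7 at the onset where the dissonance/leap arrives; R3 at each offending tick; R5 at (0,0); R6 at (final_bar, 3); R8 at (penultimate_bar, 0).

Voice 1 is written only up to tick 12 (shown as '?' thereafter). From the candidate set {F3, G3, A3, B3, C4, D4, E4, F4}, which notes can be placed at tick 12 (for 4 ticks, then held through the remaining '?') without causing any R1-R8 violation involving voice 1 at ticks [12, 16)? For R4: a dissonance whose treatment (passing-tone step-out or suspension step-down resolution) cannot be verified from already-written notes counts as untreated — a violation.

{A3, D4, F4}

F3: violates R2
G3: violates R4,R7
A3: legal
B3: violates R4,R7
C4: violates R2
D4: legal
E4: violates R4
F4: legal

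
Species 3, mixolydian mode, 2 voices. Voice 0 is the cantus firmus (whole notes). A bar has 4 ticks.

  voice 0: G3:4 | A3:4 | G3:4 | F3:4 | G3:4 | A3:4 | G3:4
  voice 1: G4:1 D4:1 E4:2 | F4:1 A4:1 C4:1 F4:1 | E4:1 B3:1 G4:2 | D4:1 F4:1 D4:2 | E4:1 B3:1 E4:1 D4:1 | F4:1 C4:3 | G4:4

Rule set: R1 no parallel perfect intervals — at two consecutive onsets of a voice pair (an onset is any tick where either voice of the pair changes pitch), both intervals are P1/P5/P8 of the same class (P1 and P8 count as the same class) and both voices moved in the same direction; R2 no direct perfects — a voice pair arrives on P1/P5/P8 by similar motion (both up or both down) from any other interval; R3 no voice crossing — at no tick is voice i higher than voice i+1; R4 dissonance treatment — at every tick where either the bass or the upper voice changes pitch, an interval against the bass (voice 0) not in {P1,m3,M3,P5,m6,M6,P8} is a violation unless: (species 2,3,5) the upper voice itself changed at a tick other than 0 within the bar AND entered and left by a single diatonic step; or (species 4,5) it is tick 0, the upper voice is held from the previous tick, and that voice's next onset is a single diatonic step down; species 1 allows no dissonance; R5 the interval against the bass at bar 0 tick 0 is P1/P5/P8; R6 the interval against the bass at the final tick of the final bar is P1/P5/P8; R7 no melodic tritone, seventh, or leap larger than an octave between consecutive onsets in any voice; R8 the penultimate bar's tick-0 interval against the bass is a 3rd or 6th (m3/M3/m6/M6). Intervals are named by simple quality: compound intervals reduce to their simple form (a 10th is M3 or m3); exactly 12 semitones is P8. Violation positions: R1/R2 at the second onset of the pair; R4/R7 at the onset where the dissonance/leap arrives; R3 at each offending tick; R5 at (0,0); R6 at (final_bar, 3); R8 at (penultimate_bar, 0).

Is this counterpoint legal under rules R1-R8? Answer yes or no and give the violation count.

Yes (0 violations)

bar 0: v0=G3 v1=G4 (P8)
bar 1: v0=A3 v1=F4 (m6)
bar 2: v0=G3 v1=E4 (M6)
bar 3: v0=F3 v1=D4 (M6)
bar 4: v0=G3 v1=E4 (M6)
bar 5: v0=A3 v1=F4 (m6)
bar 6: v0=G3 v1=G4 (P8)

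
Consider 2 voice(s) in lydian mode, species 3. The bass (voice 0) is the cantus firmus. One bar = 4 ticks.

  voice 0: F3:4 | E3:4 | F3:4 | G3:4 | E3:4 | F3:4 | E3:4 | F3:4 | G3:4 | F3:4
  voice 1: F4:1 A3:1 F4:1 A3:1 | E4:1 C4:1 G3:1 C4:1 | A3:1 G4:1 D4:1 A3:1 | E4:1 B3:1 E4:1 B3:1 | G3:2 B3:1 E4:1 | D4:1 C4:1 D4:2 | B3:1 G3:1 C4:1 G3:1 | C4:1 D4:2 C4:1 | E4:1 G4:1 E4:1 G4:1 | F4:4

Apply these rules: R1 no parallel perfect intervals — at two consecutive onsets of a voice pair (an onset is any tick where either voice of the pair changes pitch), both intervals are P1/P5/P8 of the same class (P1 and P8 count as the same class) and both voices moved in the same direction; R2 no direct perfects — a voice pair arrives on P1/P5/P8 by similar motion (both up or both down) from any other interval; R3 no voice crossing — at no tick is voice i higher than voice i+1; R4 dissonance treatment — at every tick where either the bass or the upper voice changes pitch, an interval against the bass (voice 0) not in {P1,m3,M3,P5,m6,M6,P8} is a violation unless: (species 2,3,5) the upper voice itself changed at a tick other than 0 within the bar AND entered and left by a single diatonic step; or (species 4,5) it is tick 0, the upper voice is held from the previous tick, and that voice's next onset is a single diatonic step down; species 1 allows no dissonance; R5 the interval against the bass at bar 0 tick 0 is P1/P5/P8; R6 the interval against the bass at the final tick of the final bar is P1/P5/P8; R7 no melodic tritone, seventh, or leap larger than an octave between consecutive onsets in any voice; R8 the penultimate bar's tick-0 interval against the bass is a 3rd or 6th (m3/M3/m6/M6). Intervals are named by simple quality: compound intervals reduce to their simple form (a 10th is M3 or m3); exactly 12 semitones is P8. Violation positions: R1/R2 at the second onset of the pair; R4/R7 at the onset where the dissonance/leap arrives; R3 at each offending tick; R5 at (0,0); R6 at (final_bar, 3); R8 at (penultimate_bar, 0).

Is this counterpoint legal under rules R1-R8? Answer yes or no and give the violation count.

bar 0: v0=F3 v1=F4 (P8)
bar 1: v0=E3 v1=E4 (P8)
bar 2: v0=F3 v1=A3 (M3)
bar 3: v0=G3 v1=E4 (M6)
bar 4: v0=E3 v1=G3 (m3)
bar 5: v0=F3 v1=D4 (M6)
bar 6: v0=E3 v1=B3 (P5)
bar 7: v0=F3 v1=C4 (P5)
bar 8: v0=G3 v1=E4 (M6)
bar 9: v0=F3 v1=F4 (P8)
  R4 @ bar2.1: F3/G4 M2 untreated
  R7 @ bar2.1: A3->G4 leap 10st
  R2 @ bar6.0: F3/D4 M6 -> E3/B3 P5 similar
  R2 @ bar7.0: E3/G3 m3 -> F3/C4 P5 similar
  R1 @ bar9.0: G3/G4 P8 -> F3/F4 P8 similar

No (5 violations)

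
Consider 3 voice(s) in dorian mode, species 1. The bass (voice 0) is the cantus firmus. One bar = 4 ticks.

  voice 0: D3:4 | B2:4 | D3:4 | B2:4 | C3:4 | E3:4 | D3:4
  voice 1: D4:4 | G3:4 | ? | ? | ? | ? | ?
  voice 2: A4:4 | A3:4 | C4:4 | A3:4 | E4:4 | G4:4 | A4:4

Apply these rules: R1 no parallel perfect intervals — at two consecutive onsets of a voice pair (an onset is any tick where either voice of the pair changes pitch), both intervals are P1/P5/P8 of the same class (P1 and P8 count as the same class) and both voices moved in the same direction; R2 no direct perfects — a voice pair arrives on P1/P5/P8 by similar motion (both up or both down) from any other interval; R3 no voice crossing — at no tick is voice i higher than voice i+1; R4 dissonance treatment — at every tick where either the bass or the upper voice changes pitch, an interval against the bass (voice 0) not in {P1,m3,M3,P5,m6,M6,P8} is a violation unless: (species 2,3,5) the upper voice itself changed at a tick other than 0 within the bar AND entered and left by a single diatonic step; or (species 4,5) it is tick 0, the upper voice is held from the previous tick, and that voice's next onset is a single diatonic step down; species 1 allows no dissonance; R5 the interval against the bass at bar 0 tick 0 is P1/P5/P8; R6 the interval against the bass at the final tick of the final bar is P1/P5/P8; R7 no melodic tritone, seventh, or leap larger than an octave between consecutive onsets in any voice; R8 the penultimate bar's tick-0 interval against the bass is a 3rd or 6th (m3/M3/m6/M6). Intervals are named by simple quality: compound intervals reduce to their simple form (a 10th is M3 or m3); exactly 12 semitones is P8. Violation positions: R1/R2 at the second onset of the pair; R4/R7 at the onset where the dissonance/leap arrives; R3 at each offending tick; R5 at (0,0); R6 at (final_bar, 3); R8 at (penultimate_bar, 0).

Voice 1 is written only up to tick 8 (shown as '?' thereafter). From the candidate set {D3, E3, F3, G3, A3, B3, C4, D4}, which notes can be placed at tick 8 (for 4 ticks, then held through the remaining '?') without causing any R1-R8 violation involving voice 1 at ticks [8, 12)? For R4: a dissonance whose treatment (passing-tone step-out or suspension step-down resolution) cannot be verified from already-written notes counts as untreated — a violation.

{B3, D3, F3}

D3: legal
E3: violates R4
F3: legal
G3: violates R4
A3: violates R2
B3: legal
C4: violates R2,R4
D4: violates R2,R3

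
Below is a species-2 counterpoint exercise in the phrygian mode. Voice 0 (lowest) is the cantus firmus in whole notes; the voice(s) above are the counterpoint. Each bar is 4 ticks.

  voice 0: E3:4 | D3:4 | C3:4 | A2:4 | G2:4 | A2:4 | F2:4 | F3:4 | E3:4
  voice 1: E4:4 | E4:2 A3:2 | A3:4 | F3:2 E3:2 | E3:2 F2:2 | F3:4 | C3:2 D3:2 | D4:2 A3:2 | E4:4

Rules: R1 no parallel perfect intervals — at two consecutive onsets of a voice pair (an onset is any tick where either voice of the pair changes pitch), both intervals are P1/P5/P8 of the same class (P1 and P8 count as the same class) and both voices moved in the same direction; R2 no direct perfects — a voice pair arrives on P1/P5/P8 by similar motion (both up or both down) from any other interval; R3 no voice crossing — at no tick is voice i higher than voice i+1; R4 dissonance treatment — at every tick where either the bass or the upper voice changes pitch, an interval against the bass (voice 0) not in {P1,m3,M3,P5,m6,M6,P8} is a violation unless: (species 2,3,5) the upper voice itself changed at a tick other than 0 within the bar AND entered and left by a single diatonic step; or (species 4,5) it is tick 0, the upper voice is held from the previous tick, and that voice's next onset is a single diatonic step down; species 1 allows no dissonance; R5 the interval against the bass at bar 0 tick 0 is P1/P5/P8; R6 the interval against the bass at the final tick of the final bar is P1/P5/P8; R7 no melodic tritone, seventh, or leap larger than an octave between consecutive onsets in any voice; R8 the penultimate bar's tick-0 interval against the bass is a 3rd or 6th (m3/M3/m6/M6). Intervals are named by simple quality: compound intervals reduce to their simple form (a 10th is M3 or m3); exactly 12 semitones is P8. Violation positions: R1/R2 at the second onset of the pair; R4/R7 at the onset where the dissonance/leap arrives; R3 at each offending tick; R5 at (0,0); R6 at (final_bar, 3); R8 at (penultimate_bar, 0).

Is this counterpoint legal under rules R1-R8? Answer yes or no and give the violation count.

bar 0: v0=E3 v1=E4 (P8)
bar 1: v0=D3 v1=E4 (M2)
bar 2: v0=C3 v1=A3 (M6)
bar 3: v0=A2 v1=F3 (m6)
bar 4: v0=G2 v1=E3 (M6)
bar 5: v0=A2 v1=F3 (m6)
bar 6: v0=F2 v1=C3 (P5)
bar 7: v0=F3 v1=D4 (M6)
bar 8: v0=E3 v1=E4 (P8)
  R4 @ bar1.0: D3/E4 M2 untreated
  R3 @ bar4.2: G2 above F2
  R4 @ bar4.2: G2/F2 M2 untreated
  R7 @ bar4.2: E3->F2 leap 11st
  R3 @ bar4.3: G2 above F2
  R2 @ bar6.0: A2/F3 m6 -> F2/C3 P5 similar

No (6 violations)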